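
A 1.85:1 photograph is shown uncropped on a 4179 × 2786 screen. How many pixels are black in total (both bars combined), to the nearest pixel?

2202672 pixels

1.85:1 is wider than 3×2, so it spans the full width.
The photograph is 4179 / 1.850 ≈ 2258.9189 px tall.
Black = 2786 − 2258.9189 = 527.0811 px.
Bar area = 527.0811 × 4179 ≈ 2202672 px.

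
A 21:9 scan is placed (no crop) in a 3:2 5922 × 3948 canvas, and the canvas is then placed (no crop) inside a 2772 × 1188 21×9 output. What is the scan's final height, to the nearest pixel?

764 px

21:9 in 5922×3948: fills the width, so the scan is 5922.00 × 2538.00.
The 3:2 canvas is height-limited in 2772×1188, giving 1782.00 × 1188.00; scale factor 0.3009.
Applying the same ×0.3009: 2538.00 → 763.71.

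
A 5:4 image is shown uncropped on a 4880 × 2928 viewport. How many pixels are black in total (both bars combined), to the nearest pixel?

3572160 pixels

5:4 (1.250) < 5:3 (1.667), so the image fills the height.
Content width = 2928 × 5/4 ≈ 3660.0000 px.
Black = 4880 − 3660.0000 = 1220.0000 px.
That's 1220.0000 × 2928 ≈ 3572160 black pixels.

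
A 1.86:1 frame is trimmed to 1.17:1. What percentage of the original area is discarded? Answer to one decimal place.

37.1%

The height stays; only width is cut (since 1.17:1 is narrower than 1.86:1).
Area ratio = (1.170)/(1.860) = 62.90%; the remaining 37.10% is cropped out.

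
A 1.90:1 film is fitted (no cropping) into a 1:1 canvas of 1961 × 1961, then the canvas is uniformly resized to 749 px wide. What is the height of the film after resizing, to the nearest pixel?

In the 1961×1961 frame the film fills the width: height = 1961 / 1.900 ≈ 1032.11 px.
Resizing to 749 px wide multiplies everything by 0.3819: 1032.11 → 394.21 px.

394 px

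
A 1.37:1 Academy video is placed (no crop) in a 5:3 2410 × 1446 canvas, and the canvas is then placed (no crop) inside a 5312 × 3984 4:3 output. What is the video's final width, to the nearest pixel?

4366 px

1.37:1 Academy in 2410×1446: fills the height, so the video is 1981.02 × 1446.00.
The 5:3 canvas is width-limited in 5312×3984, giving 5312.00 × 3187.20; scale factor 2.2041.
The video scales with it: width 1981.02 × 2.2041 ≈ 4366.46.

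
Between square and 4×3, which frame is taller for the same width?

square

square = 1 and 4×3 = 1.333; 1.333 > 1. The smaller width-to-height ratio is the taller frame.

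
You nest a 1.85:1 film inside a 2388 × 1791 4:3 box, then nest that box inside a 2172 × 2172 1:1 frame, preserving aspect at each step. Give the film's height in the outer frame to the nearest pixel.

First fit — 1.85:1 into 2388×1791 spans the width: 2388.00 × 1290.81.
The 4:3 canvas is width-limited in 2172×2172, giving 2172.00 × 1629.00; scale factor 0.9095.
Applying the same ×0.9095: 1290.81 → 1174.05.

1174 px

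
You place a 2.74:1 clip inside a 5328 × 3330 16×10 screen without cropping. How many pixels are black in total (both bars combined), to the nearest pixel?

Since 2.740 > 1.600, the clip is width-limited.
The clip is 5328 / 2.740 ≈ 1944.5255 px tall.
Leftover height: 3330 − 1944.5255 = 1385.4745 px.
Across the 5328-px span: 1385.4745 × 5328 ≈ 7381808 px.

7381808 pixels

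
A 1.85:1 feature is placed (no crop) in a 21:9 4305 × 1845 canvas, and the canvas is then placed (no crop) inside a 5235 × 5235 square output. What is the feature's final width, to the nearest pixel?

4151 px

Inside the 4305×1845 canvas the feature is height-limited at 3413.25 × 1845.00.
Second fit — the 21:9 canvas into 5235×5235 spans the width: 5235.00 × 2243.57 (×1.2160 from 4305×1845).
So the feature's width is 3413.25 × 1.2160 ≈ 4150.61.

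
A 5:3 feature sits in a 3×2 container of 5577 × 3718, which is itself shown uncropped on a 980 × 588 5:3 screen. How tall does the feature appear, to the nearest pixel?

First fit — 5:3 into 5577×3718 spans the width: 5577.00 × 3346.20.
The 3×2 canvas is height-limited in 980×588, giving 882.00 × 588.00; scale factor 0.1581.
So the feature's height is 3346.20 × 0.1581 ≈ 529.20.

529 px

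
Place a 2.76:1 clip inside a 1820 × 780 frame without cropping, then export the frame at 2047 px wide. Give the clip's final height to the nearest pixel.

At 1820×780 the clip is width-limited, so height = 1820 / 2.760 ≈ 659.42 px.
Resizing to 2047 px wide multiplies everything by 1.1247: 659.42 → 741.67 px.

742 px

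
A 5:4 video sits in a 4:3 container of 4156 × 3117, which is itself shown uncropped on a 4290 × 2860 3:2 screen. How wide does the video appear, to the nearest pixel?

3575 px

Inside the 4156×3117 canvas the video is height-limited at 3896.25 × 3117.00.
4:3 in 4290×2860: fills the height, so the intermediate becomes 3813.33 × 2860.00 — a scale of ×0.9175.
So the video's width is 3896.25 × 0.9175 ≈ 3575.00.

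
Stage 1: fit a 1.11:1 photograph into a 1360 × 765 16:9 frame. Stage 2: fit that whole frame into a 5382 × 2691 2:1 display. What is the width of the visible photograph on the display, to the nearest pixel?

Inside the 1360×765 canvas the photograph is height-limited at 849.15 × 765.00.
The 16:9 canvas is height-limited in 5382×2691, giving 4784.00 × 2691.00; scale factor 3.5176.
The photograph scales with it: width 849.15 × 3.5176 ≈ 2987.01.

2987 px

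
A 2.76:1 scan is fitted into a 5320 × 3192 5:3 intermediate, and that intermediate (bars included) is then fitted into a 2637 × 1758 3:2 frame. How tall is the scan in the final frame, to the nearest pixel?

2.76:1 in 5320×3192: fills the width, so the scan is 5320.00 × 1927.54.
5:3 in 2637×1758: fills the width, so the intermediate becomes 2637.00 × 1582.20 — a scale of ×0.4957.
Applying the same ×0.4957: 1927.54 → 955.43.

955 px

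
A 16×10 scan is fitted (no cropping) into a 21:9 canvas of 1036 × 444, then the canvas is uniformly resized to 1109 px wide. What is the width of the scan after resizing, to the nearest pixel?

At 1036×444 the scan is height-limited, so width = 444 × 16/10 ≈ 710.40 px.
The frame scales by 1109/1036 = 1.0705; 710.40 × 1.0705 ≈ 760.46 px.

760 px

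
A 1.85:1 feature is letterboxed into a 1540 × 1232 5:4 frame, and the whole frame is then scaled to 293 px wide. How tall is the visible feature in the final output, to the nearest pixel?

158 px

At 1540×1232 the feature is width-limited, so height = 1540 / 1.850 ≈ 832.43 px.
The frame scales by 293/1540 = 0.1903; 832.43 × 0.1903 ≈ 158.38 px.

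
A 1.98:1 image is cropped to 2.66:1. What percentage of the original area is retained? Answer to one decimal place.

2.66:1 is wider than 1.98:1, so the crop keeps the full width and trims the height.
Area ratio = (1.980)/(2.660) = 74.44% retained.

74.4%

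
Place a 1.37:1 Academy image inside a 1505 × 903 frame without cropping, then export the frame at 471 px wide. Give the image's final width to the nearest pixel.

Fitted into 1505×903, the image spans the height; its width is 903 × 1.370 ≈ 1237.11 px.
The frame scales by 471/1505 = 0.3130; 1237.11 × 0.3130 ≈ 387.16 px.

387 px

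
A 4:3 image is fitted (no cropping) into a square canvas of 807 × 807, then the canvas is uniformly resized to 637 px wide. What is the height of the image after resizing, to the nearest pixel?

478 px

In the 807×807 frame the image fills the width: height = 807 × 3/4 ≈ 605.25 px.
Scaling 807 → 637 is ×0.7893, so the height becomes 605.25 × 0.7893 ≈ 477.75 px.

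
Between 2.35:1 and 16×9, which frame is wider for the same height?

2.35:1

2.35 and 16×9 = 1.778; 2.35 > 1.778.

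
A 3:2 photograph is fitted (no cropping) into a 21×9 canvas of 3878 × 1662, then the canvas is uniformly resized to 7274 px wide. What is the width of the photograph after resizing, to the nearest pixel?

4676 px

Fitted into 3878×1662, the photograph spans the height; its width is 1662 × 3/2 ≈ 2493.00 px.
Scaling 3878 → 7274 is ×1.8757, so the width becomes 2493.00 × 1.8757 ≈ 4676.14 px.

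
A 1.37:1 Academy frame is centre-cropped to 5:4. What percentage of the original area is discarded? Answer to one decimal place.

8.8%

Going from 1.37:1 Academy to 5:4 means cutting width while keeping height.
Fraction kept = (1.250)/(1.370) ≈ 91.24%, so 8.76% is lost.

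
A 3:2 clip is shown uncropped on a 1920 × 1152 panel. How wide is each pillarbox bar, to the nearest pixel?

96 px

Since 1.500 < 1.667, the clip is height-limited.
The clip is 1152 × 3/2 ≈ 1728.00 px wide.
Black = 1920 − 1728.00 = 192.00 px, or 96.00 per bar.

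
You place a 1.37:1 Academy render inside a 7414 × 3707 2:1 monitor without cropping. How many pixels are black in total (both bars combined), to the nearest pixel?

1.37:1 Academy (1.370) < 2:1 (2.000), so the render fills the height.
That makes the image 5078.5900 px wide (3707 × 1.370).
7414 − 5078.5900 = 2335.4100 px of bars.
That's 2335.4100 × 3707 ≈ 8657365 black pixels.

8657365 pixels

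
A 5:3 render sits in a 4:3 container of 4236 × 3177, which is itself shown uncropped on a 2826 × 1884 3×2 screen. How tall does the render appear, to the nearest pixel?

5:3 in 4236×3177: fills the width, so the render is 4236.00 × 2541.60.
Second fit — the 4:3 canvas into 2826×1884 spans the height: 2512.00 × 1884.00 (×0.5930 from 4236×3177).
The render scales with it: height 2541.60 × 0.5930 ≈ 1507.20.

1507 px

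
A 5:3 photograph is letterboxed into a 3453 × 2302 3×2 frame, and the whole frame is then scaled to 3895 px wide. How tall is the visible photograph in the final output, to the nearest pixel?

In the 3453×2302 frame the photograph fills the width: height = 3453 × 3/5 ≈ 2071.80 px.
The frame scales by 3895/3453 = 1.1280; 2071.80 × 1.1280 ≈ 2337.00 px.

2337 px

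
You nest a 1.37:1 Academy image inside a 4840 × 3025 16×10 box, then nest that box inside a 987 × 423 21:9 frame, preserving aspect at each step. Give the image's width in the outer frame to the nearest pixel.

580 px

1.37:1 Academy in 4840×3025: fills the height, so the image is 4144.25 × 3025.00.
The 16×10 canvas is height-limited in 987×423, giving 676.80 × 423.00; scale factor 0.1398.
So the image's width is 4144.25 × 0.1398 ≈ 579.51.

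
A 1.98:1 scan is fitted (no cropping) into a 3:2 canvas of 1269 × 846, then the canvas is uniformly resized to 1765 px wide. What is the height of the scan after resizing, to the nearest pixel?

891 px

Fitted into 1269×846, the scan spans the width; its height is 1269 / 1.980 ≈ 640.91 px.
The frame scales by 1765/1269 = 1.3909; 640.91 × 1.3909 ≈ 891.41 px.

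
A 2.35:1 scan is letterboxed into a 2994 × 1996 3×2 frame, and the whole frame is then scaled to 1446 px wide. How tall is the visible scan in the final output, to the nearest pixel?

615 px

Fitted into 2994×1996, the scan spans the width; its height is 2994 / 2.350 ≈ 1274.04 px.
Resizing to 1446 px wide multiplies everything by 0.4830: 1274.04 → 615.32 px.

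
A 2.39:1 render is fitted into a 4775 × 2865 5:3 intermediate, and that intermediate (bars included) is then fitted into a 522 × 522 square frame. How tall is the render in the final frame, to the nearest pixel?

218 px

First fit — 2.39:1 into 4775×2865 spans the width: 4775.00 × 1997.91.
Second fit — the 5:3 canvas into 522×522 spans the width: 522.00 × 313.20 (×0.1093 from 4775×2865).
Applying the same ×0.1093: 1997.91 → 218.41.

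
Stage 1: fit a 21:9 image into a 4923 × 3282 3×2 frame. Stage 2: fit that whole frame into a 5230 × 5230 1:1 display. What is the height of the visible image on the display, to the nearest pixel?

2241 px

Inside the 4923×3282 canvas the image is width-limited at 4923.00 × 2109.86.
The 3×2 canvas is width-limited in 5230×5230, giving 5230.00 × 3486.67; scale factor 1.0624.
So the image's height is 2109.86 × 1.0624 ≈ 2241.43.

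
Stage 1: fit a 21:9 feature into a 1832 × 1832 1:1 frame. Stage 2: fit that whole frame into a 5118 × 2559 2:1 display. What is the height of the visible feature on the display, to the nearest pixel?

21:9 in 1832×1832: fills the width, so the feature is 1832.00 × 785.14.
Second fit — the 1:1 canvas into 5118×2559 spans the height: 2559.00 × 2559.00 (×1.3968 from 1832×1832).
So the feature's height is 785.14 × 1.3968 ≈ 1096.71.

1097 px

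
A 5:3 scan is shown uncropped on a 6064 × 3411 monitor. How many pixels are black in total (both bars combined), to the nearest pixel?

Since 1.667 < 1.778, the scan is height-limited.
That makes the image 5685.0000 px wide (3411 × 5/3).
6064 − 5685.0000 = 379.0000 px of bars.
That's 379.0000 × 3411 ≈ 1292769 black pixels.

1292769 pixels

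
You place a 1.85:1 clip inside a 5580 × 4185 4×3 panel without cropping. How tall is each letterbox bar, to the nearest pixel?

584 px

1.85:1 is wider than 4×3, so it spans the full width.
Content height = 5580 / 1.850 ≈ 3016.22 px.
Black = 4185 − 3016.22 = 1168.78 px, or 584.39 per bar.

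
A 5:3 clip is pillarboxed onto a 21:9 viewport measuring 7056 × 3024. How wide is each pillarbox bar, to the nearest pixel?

1008 px

5:3 (1.667) < 21:9 (2.333), so the clip fills the height.
That makes the image 5040.00 px wide (3024 × 5/3).
7056 − 5040.00 = 2016.00 px of bars (1008.00 each).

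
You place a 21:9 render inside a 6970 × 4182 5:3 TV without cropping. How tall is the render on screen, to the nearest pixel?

Since 2.333 > 1.667, the render is width-limited.
That makes the image 2987.14 px tall (6970 × 9/21).

2987 px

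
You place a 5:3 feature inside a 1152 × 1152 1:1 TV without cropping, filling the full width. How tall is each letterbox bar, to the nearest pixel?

Content height = 1152 × 3/5 ≈ 691.20 px.
1152 − 691.20 = 460.80 px of bars (230.40 each).

230 px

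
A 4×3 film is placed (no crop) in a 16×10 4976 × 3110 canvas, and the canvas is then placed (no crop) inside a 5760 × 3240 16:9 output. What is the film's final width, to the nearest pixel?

4×3 in 4976×3110: fills the height, so the film is 4146.67 × 3110.00.
Second fit — the 16×10 canvas into 5760×3240 spans the height: 5184.00 × 3240.00 (×1.0418 from 4976×3110).
Applying the same ×1.0418: 4146.67 → 4320.00.

4320 px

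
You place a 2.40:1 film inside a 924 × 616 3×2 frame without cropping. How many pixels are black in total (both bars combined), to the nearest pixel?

2.40:1 is wider than 3×2, so it spans the full width.
That makes the image 385.0000 px tall (924 / 2.400).
Black = 616 − 385.0000 = 231.0000 px.
Bar area = 231.0000 × 924 ≈ 213444 px.

213444 pixels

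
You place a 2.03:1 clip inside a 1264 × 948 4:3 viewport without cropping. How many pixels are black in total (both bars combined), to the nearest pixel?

411230 pixels

2.03:1 is wider than 4:3, so it spans the full width.
That makes the image 622.6601 px tall (1264 / 2.030).
Leftover height: 948 − 622.6601 = 325.3399 px.
Across the 1264-px span: 325.3399 × 1264 ≈ 411230 px.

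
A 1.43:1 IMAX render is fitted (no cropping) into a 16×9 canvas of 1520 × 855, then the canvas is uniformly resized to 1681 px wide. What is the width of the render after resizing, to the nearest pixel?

At 1520×855 the render is height-limited, so width = 855 × 1.430 ≈ 1222.65 px.
Scaling 1520 → 1681 is ×1.1059, so the width becomes 1222.65 × 1.1059 ≈ 1352.15 px.

1352 px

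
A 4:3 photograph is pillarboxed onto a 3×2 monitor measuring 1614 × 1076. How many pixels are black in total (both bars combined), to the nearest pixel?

192963 pixels

Since 1.333 < 1.500, the photograph is height-limited.
That makes the image 1434.6667 px wide (1076 × 4/3).
Black = 1614 − 1434.6667 = 179.3333 px.
Across the 1076-px span: 179.3333 × 1076 ≈ 192963 px.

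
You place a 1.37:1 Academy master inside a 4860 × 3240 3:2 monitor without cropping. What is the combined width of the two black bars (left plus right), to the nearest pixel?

421 px

1.37:1 Academy is narrower than 3:2, so it spans the full height.
Content width = 3240 × 1.370 ≈ 4438.80 px.
Leftover width: 4860 − 4438.80 = 421.20 px.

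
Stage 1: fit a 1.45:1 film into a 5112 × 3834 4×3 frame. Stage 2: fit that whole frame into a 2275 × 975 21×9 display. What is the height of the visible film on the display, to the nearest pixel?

First fit — 1.45:1 into 5112×3834 spans the width: 5112.00 × 3525.52.
4×3 in 2275×975: fills the height, so the intermediate becomes 1300.00 × 975.00 — a scale of ×0.2543.
The film scales with it: height 3525.52 × 0.2543 ≈ 896.55.

897 px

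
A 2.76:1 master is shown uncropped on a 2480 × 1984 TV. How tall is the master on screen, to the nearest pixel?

Since 2.760 > 1.250, the master is width-limited.
That makes the image 898.55 px tall (2480 / 2.760).

899 px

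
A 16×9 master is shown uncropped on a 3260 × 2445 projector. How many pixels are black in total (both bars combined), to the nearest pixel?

16×9 is wider than 4:3, so it spans the full width.
Content height = 3260 × 9/16 ≈ 1833.7500 px.
Leftover height: 2445 − 1833.7500 = 611.2500 px.
Across the 3260-px span: 611.2500 × 3260 ≈ 1992675 px.

1992675 pixels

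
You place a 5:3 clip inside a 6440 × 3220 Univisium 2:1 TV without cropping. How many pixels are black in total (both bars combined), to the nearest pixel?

3456133 pixels

5:3 is narrower than Univisium 2:1, so it spans the full height.
Content width = 3220 × 5/3 ≈ 5366.6667 px.
Leftover width: 6440 − 5366.6667 = 1073.3333 px.
That's 1073.3333 × 3220 ≈ 3456133 black pixels.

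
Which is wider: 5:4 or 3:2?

5:4 = 1.25 and 3:2 = 1.5; 1.5 > 1.25.

3:2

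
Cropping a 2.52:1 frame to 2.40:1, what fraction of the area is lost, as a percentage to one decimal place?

Going from 2.52:1 to 2.40:1 means cutting width while keeping height.
Fraction kept = (2.400)/(2.520) ≈ 95.24%, so 4.76% is lost.

4.8%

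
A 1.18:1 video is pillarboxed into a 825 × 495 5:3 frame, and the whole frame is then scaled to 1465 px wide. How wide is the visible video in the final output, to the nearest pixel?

In the 825×495 frame the video fills the height: width = 495 × 1.180 ≈ 584.10 px.
Resizing to 1465 px wide multiplies everything by 1.7758: 584.10 → 1037.22 px.

1037 px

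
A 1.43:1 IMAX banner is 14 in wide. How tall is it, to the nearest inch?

10 in

14 / 1.430 = 9.79.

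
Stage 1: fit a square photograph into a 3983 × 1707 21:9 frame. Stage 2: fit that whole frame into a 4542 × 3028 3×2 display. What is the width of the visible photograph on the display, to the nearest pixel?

First fit — square into 3983×1707 spans the height: 1707.00 × 1707.00.
21:9 in 4542×3028: fills the width, so the intermediate becomes 4542.00 × 1946.57 — a scale of ×1.1403.
Applying the same ×1.1403: 1707.00 → 1946.57.

1947 px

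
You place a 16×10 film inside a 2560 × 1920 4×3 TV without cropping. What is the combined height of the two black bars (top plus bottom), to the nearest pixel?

Since 1.600 > 1.333, the film is width-limited.
Content height = 2560 × 10/16 ≈ 1600.00 px.
Black = 1920 − 1600.00 = 320.00 px.

320 px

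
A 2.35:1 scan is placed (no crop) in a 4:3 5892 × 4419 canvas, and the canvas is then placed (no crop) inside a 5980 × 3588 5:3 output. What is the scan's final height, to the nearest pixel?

First fit — 2.35:1 into 5892×4419 spans the width: 5892.00 × 2507.23.
4:3 in 5980×3588: fills the height, so the intermediate becomes 4784.00 × 3588.00 — a scale of ×0.8119.
So the scan's height is 2507.23 × 0.8119 ≈ 2035.74.

2036 px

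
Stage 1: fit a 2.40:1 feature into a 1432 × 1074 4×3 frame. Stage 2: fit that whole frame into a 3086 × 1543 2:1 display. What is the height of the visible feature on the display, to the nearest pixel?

857 px

2.40:1 in 1432×1074: fills the width, so the feature is 1432.00 × 596.67.
4×3 in 3086×1543: fills the height, so the intermediate becomes 2057.33 × 1543.00 — a scale of ×1.4367.
The feature scales with it: height 596.67 × 1.4367 ≈ 857.22.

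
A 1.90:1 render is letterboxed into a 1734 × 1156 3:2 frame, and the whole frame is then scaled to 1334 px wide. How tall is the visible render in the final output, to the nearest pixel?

702 px

In the 1734×1156 frame the render fills the width: height = 1734 / 1.900 ≈ 912.63 px.
The frame scales by 1334/1734 = 0.7693; 912.63 × 0.7693 ≈ 702.11 px.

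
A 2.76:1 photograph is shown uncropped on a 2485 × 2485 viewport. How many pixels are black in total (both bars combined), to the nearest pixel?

3937825 pixels

2.76:1 is wider than 1:1, so it spans the full width.
Content height = 2485 / 2.760 ≈ 900.3623 px.
2485 − 900.3623 = 1584.6377 px of bars.
Bar area = 1584.6377 × 2485 ≈ 3937825 px.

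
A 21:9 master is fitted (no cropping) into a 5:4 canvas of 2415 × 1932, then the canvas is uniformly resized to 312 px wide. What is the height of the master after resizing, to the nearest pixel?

134 px

At 2415×1932 the master is width-limited, so height = 2415 × 9/21 ≈ 1035.00 px.
Resizing to 312 px wide multiplies everything by 0.1292: 1035.00 → 133.71 px.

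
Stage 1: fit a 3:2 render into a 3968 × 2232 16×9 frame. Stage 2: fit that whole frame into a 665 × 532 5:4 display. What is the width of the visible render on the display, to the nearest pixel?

561 px

3:2 in 3968×2232: fills the height, so the render is 3348.00 × 2232.00.
The 16×9 canvas is width-limited in 665×532, giving 665.00 × 374.06; scale factor 0.1676.
The render scales with it: width 3348.00 × 0.1676 ≈ 561.09.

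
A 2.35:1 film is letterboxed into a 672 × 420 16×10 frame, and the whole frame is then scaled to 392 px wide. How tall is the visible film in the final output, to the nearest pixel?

167 px

In the 672×420 frame the film fills the width: height = 672 / 2.350 ≈ 285.96 px.
Resizing to 392 px wide multiplies everything by 0.5833: 285.96 → 166.81 px.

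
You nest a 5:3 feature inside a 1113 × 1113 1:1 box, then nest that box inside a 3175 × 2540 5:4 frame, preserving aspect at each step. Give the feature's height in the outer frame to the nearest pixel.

1524 px

5:3 in 1113×1113: fills the width, so the feature is 1113.00 × 667.80.
1:1 in 3175×2540: fills the height, so the intermediate becomes 2540.00 × 2540.00 — a scale of ×2.2821.
So the feature's height is 667.80 × 2.2821 ≈ 1524.00.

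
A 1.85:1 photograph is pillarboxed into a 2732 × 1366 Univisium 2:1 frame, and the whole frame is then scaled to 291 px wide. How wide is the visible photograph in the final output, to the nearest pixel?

269 px

At 2732×1366 the photograph is height-limited, so width = 1366 × 1.850 ≈ 2527.10 px.
Scaling 2732 → 291 is ×0.1065, so the width becomes 2527.10 × 0.1065 ≈ 269.18 px.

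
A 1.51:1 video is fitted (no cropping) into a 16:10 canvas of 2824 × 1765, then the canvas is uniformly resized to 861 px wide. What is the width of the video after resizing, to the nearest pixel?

At 2824×1765 the video is height-limited, so width = 1765 × 1.510 ≈ 2665.15 px.
Resizing to 861 px wide multiplies everything by 0.3049: 2665.15 → 812.57 px.

813 px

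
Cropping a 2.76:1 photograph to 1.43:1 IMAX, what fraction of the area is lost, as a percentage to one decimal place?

The height stays; only width is cut (since 1.43:1 IMAX is narrower than 2.76:1).
Area ratio = (1.430)/(2.760) = 51.81%; the remaining 48.19% is cropped out.

48.2%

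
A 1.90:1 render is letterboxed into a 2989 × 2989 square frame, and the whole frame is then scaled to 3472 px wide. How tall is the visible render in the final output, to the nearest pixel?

1827 px

Fitted into 2989×2989, the render spans the width; its height is 2989 / 1.900 ≈ 1573.16 px.
The frame scales by 3472/2989 = 1.1616; 1573.16 × 1.1616 ≈ 1827.37 px.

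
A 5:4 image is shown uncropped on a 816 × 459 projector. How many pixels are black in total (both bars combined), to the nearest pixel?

5:4 (1.250) < 16×9 (1.778), so the image fills the height.
Content width = 459 × 5/4 ≈ 573.7500 px.
816 − 573.7500 = 242.2500 px of bars.
That's 242.2500 × 459 ≈ 111193 black pixels.

111193 pixels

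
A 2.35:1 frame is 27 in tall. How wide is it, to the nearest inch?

Width = 27 × 2.350 = 63.45.

63 in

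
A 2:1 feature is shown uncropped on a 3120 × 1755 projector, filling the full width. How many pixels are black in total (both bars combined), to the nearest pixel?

That makes the image 1560.0000 px tall (3120 × 1/2).
1755 − 1560.0000 = 195.0000 px of bars.
Across the 3120-px span: 195.0000 × 3120 ≈ 608400 px.

608400 pixels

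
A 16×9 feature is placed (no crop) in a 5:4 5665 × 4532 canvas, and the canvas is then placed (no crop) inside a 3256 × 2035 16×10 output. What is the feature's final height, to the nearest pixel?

1431 px

Inside the 5665×4532 canvas the feature is width-limited at 5665.00 × 3186.56.
5:4 in 3256×2035: fills the height, so the intermediate becomes 2543.75 × 2035.00 — a scale of ×0.4490.
Applying the same ×0.4490: 3186.56 → 1430.86.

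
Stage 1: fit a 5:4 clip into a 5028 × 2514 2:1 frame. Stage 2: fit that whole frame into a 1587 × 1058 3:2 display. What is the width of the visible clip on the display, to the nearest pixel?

992 px

5:4 in 5028×2514: fills the height, so the clip is 3142.50 × 2514.00.
2:1 in 1587×1058: fills the width, so the intermediate becomes 1587.00 × 793.50 — a scale of ×0.3156.
So the clip's width is 3142.50 × 0.3156 ≈ 991.88.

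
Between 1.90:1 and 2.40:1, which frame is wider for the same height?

1.9 and 2.4; 2.4 > 1.9.

2.40:1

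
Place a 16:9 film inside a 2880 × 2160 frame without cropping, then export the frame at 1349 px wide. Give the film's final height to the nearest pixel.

759 px

At 2880×2160 the film is width-limited, so height = 2880 × 9/16 ≈ 1620.00 px.
The frame scales by 1349/2880 = 0.4684; 1620.00 × 0.4684 ≈ 758.81 px.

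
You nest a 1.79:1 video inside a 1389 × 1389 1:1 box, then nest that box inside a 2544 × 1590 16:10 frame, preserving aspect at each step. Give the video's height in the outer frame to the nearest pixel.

888 px

Inside the 1389×1389 canvas the video is width-limited at 1389.00 × 775.98.
The 1:1 canvas is height-limited in 2544×1590, giving 1590.00 × 1590.00; scale factor 1.1447.
So the video's height is 775.98 × 1.1447 ≈ 888.27.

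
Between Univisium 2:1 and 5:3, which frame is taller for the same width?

5:3

Univisium 2:1 = 2 and 5:3 = 1.667; 2 > 1.667. The smaller width-to-height ratio is the taller frame.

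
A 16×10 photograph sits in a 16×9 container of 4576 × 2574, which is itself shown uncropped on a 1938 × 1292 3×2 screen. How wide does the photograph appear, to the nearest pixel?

Inside the 4576×2574 canvas the photograph is height-limited at 4118.40 × 2574.00.
16×9 in 1938×1292: fills the width, so the intermediate becomes 1938.00 × 1090.12 — a scale of ×0.4235.
So the photograph's width is 4118.40 × 0.4235 ≈ 1744.20.

1744 px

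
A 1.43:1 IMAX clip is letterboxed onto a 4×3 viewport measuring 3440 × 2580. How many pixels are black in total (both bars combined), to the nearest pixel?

599955 pixels

1.43:1 IMAX (1.430) > 4×3 (1.333), so the clip fills the width.
The clip is 3440 / 1.430 ≈ 2405.5944 px tall.
Leftover height: 2580 − 2405.5944 = 174.4056 px.
Across the 3440-px span: 174.4056 × 3440 ≈ 599955 px.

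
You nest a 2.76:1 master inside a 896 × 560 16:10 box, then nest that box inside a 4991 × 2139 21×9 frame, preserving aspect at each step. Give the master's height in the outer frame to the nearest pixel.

1240 px

First fit — 2.76:1 into 896×560 spans the width: 896.00 × 324.64.
Second fit — the 16:10 canvas into 4991×2139 spans the height: 3422.40 × 2139.00 (×3.8196 from 896×560).
The master scales with it: height 324.64 × 3.8196 ≈ 1240.00.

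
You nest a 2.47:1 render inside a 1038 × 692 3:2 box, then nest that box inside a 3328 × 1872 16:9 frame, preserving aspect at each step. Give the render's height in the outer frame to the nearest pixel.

1137 px

2.47:1 in 1038×692: fills the width, so the render is 1038.00 × 420.24.
3:2 in 3328×1872: fills the height, so the intermediate becomes 2808.00 × 1872.00 — a scale of ×2.7052.
Applying the same ×2.7052: 420.24 → 1136.84.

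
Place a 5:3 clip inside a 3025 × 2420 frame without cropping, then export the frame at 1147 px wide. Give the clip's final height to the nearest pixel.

688 px

In the 3025×2420 frame the clip fills the width: height = 3025 × 3/5 ≈ 1815.00 px.
Scaling 3025 → 1147 is ×0.3792, so the height becomes 1815.00 × 0.3792 ≈ 688.20 px.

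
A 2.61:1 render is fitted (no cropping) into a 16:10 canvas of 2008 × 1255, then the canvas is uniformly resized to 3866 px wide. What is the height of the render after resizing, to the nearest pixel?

1481 px

At 2008×1255 the render is width-limited, so height = 2008 / 2.610 ≈ 769.35 px.
The frame scales by 3866/2008 = 1.9253; 769.35 × 1.9253 ≈ 1481.23 px.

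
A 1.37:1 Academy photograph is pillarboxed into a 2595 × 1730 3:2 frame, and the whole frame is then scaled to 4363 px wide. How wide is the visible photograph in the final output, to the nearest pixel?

3985 px

At 2595×1730 the photograph is height-limited, so width = 1730 × 1.370 ≈ 2370.10 px.
Scaling 2595 → 4363 is ×1.6813, so the width becomes 2370.10 × 1.6813 ≈ 3984.87 px.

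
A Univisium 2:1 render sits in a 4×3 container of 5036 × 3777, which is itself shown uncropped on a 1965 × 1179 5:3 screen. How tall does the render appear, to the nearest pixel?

First fit — Univisium 2:1 into 5036×3777 spans the width: 5036.00 × 2518.00.
The 4×3 canvas is height-limited in 1965×1179, giving 1572.00 × 1179.00; scale factor 0.3122.
The render scales with it: height 2518.00 × 0.3122 ≈ 786.00.

786 px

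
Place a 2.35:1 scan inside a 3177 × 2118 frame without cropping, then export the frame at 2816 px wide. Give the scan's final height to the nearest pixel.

At 3177×2118 the scan is width-limited, so height = 3177 / 2.350 ≈ 1351.91 px.
Resizing to 2816 px wide multiplies everything by 0.8864: 1351.91 → 1198.30 px.

1198 px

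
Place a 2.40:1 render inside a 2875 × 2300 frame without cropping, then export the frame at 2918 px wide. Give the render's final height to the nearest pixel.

1216 px

Fitted into 2875×2300, the render spans the width; its height is 2875 / 2.400 ≈ 1197.92 px.
Resizing to 2918 px wide multiplies everything by 1.0150: 1197.92 → 1215.83 px.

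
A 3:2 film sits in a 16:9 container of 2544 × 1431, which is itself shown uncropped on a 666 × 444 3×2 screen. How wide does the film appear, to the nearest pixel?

562 px

Inside the 2544×1431 canvas the film is height-limited at 2146.50 × 1431.00.
The 16:9 canvas is width-limited in 666×444, giving 666.00 × 374.62; scale factor 0.2618.
So the film's width is 2146.50 × 0.2618 ≈ 561.94.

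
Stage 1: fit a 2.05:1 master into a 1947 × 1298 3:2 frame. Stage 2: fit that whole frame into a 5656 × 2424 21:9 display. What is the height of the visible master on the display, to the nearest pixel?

1774 px

Inside the 1947×1298 canvas the master is width-limited at 1947.00 × 949.76.
3:2 in 5656×2424: fills the height, so the intermediate becomes 3636.00 × 2424.00 — a scale of ×1.8675.
Applying the same ×1.8675: 949.76 → 1773.66.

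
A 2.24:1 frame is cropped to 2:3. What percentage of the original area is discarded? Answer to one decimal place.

The height stays; only width is cut (since 2:3 is narrower than 2.24:1).
(0.667)/(2.240) ≈ 0.298 of the area survives, leaving 70.24% discarded.

70.2%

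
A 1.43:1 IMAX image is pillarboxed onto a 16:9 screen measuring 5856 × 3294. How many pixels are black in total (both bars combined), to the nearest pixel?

Since 1.430 < 1.778, the image is height-limited.
Content width = 3294 × 1.430 ≈ 4710.4200 px.
Black = 5856 − 4710.4200 = 1145.5800 px.
Across the 3294-px span: 1145.5800 × 3294 ≈ 3773541 px.

3773541 pixels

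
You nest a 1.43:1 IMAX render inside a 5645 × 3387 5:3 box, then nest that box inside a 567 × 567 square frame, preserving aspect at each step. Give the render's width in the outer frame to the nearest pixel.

486 px

Inside the 5645×3387 canvas the render is height-limited at 4843.41 × 3387.00.
5:3 in 567×567: fills the width, so the intermediate becomes 567.00 × 340.20 — a scale of ×0.1004.
The render scales with it: width 4843.41 × 0.1004 ≈ 486.49.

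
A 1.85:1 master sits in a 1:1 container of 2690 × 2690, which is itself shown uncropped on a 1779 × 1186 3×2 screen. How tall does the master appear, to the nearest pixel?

1.85:1 in 2690×2690: fills the width, so the master is 2690.00 × 1454.05.
The 1:1 canvas is height-limited in 1779×1186, giving 1186.00 × 1186.00; scale factor 0.4409.
The master scales with it: height 1454.05 × 0.4409 ≈ 641.08.

641 px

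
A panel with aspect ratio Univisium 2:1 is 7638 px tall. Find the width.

15276 px

At Univisium 2:1, 7638 × 2/1 ≈ 15276.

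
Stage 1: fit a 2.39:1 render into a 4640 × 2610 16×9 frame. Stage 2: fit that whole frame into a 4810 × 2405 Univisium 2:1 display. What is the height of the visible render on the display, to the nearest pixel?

Inside the 4640×2610 canvas the render is width-limited at 4640.00 × 1941.42.
Second fit — the 16×9 canvas into 4810×2405 spans the height: 4275.56 × 2405.00 (×0.9215 from 4640×2610).
The render scales with it: height 1941.42 × 0.9215 ≈ 1788.94.

1789 px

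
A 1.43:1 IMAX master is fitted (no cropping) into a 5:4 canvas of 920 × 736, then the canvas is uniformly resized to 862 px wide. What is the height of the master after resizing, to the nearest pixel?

In the 920×736 frame the master fills the width: height = 920 / 1.430 ≈ 643.36 px.
Scaling 920 → 862 is ×0.9370, so the height becomes 643.36 × 0.9370 ≈ 602.80 px.

603 px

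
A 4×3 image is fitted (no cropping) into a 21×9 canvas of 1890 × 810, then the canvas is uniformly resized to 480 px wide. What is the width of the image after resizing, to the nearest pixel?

At 1890×810 the image is height-limited, so width = 810 × 4/3 ≈ 1080.00 px.
Scaling 1890 → 480 is ×0.2540, so the width becomes 1080.00 × 0.2540 ≈ 274.29 px.

274 px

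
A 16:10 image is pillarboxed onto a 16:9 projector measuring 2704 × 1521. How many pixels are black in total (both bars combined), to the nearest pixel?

16:10 (1.600) < 16:9 (1.778), so the image fills the height.
That makes the image 2433.6000 px wide (1521 × 16/10).
Leftover width: 2704 − 2433.6000 = 270.4000 px.
Bar area = 270.4000 × 1521 ≈ 411278 px.

411278 pixels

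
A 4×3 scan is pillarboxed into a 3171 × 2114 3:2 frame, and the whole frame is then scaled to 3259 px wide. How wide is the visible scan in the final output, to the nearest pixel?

2897 px

In the 3171×2114 frame the scan fills the height: width = 2114 × 4/3 ≈ 2818.67 px.
The frame scales by 3259/3171 = 1.0278; 2818.67 × 1.0278 ≈ 2896.89 px.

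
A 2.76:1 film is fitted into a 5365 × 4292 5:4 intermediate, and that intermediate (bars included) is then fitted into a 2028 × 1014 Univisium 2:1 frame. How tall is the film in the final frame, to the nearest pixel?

459 px

2.76:1 in 5365×4292: fills the width, so the film is 5365.00 × 1943.84.
5:4 in 2028×1014: fills the height, so the intermediate becomes 1267.50 × 1014.00 — a scale of ×0.2363.
Applying the same ×0.2363: 1943.84 → 459.24.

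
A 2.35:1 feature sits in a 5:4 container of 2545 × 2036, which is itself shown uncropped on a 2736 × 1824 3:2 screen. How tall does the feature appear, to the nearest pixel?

970 px

2.35:1 in 2545×2036: fills the width, so the feature is 2545.00 × 1082.98.
The 5:4 canvas is height-limited in 2736×1824, giving 2280.00 × 1824.00; scale factor 0.8959.
The feature scales with it: height 1082.98 × 0.8959 ≈ 970.21.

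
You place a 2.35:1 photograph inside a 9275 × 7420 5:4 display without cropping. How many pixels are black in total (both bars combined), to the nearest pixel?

32213851 pixels

Since 2.350 > 1.250, the photograph is width-limited.
That makes the image 3946.8085 px tall (9275 / 2.350).
7420 − 3946.8085 = 3473.1915 px of bars.
Bar area = 3473.1915 × 9275 ≈ 32213851 px.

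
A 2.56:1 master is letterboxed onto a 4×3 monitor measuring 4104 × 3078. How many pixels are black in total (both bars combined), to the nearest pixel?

6052887 pixels

2.56:1 is wider than 4×3, so it spans the full width.
That makes the image 1603.1250 px tall (4104 / 2.560).
Leftover height: 3078 − 1603.1250 = 1474.8750 px.
Across the 4104-px span: 1474.8750 × 4104 ≈ 6052887 px.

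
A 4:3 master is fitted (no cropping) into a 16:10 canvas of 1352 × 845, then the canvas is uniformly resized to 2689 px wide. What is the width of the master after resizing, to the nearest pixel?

Fitted into 1352×845, the master spans the height; its width is 845 × 4/3 ≈ 1126.67 px.
Scaling 1352 → 2689 is ×1.9889, so the width becomes 1126.67 × 1.9889 ≈ 2240.83 px.

2241 px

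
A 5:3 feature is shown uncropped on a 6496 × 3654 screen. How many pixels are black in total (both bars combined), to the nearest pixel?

1483524 pixels

Since 1.667 < 1.778, the feature is height-limited.
Content width = 3654 × 5/3 ≈ 6090.0000 px.
Black = 6496 − 6090.0000 = 406.0000 px.
Across the 3654-px span: 406.0000 × 3654 ≈ 1483524 px.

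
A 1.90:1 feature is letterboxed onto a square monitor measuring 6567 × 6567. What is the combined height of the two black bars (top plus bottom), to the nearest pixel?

3111 px

Since 1.900 > 1.000, the feature is width-limited.
That makes the image 3456.32 px tall (6567 / 1.900).
6567 − 3456.32 = 3110.68 px of bars.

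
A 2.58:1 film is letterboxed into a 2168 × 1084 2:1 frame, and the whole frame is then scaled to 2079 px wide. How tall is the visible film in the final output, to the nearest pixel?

At 2168×1084 the film is width-limited, so height = 2168 / 2.580 ≈ 840.31 px.
Resizing to 2079 px wide multiplies everything by 0.9589: 840.31 → 805.81 px.

806 px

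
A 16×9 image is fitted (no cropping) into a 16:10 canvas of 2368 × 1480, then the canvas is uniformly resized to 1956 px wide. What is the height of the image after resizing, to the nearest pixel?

Fitted into 2368×1480, the image spans the width; its height is 2368 × 9/16 ≈ 1332.00 px.
The frame scales by 1956/2368 = 0.8260; 1332.00 × 0.8260 ≈ 1100.25 px.

1100 px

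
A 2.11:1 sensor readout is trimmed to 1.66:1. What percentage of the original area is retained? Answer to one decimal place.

78.7%

Going from 2.11:1 to 1.66:1 means cutting width while keeping height.
(1.660)/(2.110) ≈ 0.787 of the area survives.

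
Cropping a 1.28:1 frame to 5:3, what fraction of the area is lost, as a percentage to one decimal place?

Going from 1.28:1 to 5:3 means cutting height while keeping width.
Area ratio = (1.280)/(1.667) = 76.80%; the remaining 23.20% is cropped out.

23.2%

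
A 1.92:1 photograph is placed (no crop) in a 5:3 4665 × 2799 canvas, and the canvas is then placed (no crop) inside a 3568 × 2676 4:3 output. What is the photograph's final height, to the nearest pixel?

1858 px

1.92:1 in 4665×2799: fills the width, so the photograph is 4665.00 × 2429.69.
5:3 in 3568×2676: fills the width, so the intermediate becomes 3568.00 × 2140.80 — a scale of ×0.7648.
The photograph scales with it: height 2429.69 × 0.7648 ≈ 1858.33.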